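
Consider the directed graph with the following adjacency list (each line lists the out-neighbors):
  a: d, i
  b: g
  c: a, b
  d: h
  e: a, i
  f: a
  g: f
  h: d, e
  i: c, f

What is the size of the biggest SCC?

9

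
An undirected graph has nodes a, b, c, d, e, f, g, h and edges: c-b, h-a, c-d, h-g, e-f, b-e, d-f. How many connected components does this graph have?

2

Starting from a we can reach a, g, h. That is one component of size 3.
Starting from b we can reach b, c, d, e, f. That is one component of size 5.
Total: 2 components.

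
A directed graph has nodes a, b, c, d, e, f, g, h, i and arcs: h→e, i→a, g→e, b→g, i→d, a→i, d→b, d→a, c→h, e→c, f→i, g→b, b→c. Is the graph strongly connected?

There is no directed path from b to f, so the graph is not strongly connected.

No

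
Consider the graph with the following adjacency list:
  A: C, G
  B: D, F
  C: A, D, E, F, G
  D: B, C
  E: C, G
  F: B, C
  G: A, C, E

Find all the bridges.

none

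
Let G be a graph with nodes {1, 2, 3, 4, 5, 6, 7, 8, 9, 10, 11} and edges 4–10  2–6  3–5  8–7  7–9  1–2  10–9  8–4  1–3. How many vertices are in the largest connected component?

11 is isolated — a component by itself.
Starting from 1 we can reach 1, 2, 3, 5, 6. That is one component of size 5.
Starting from 4 we can reach 4, 7, 8, 9, 10. That is one component of size 5.
The largest has 5 vertices.

5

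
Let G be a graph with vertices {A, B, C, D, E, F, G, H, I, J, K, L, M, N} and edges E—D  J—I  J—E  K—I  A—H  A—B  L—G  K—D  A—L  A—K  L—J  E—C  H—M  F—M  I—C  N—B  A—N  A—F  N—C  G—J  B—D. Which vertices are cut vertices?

Removing A increases the component count from 1 to 2, so A is a cut vertex.
By contrast removing C leaves 1 component; it is not a cut vertex. No other vertex is a cut vertex either.

A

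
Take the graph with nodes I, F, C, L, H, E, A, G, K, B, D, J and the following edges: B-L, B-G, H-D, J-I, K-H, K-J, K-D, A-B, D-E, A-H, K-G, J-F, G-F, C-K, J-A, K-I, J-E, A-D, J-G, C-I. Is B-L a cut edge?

Removing B-L leaves no path between B and L: the component count goes from 1 to 2. So it is a bridge.

Yes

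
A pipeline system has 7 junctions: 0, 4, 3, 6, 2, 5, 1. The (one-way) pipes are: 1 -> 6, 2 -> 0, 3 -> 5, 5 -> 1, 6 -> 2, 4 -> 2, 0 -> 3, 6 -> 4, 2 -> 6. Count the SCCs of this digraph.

{0, 1, 2, 3, 4, 5, 6} are all mutually reachable — one SCC of size 7.
That gives 1 strongly connected component.

1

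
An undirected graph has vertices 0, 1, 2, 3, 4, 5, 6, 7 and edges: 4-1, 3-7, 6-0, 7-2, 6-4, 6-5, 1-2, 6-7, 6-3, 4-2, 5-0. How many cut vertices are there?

1

Removing 6 increases the component count from 1 to 2, so 6 is a cut vertex.
By contrast removing 7 leaves 1 component; it is not a cut vertex. No other vertex is a cut vertex either.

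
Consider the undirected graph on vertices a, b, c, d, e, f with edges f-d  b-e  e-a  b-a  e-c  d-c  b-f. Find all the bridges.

none

The edges on the cycle b-e-a-b are not bridges since each lies on that cycle.
Every edge lies on some cycle, so there are no bridges.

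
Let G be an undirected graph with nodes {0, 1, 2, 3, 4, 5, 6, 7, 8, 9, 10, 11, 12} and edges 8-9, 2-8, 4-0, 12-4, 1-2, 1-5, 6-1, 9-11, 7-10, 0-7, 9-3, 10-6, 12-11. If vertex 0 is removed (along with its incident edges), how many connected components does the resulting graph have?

1

With 0 gone, the remaining components are: {1, 2, 3, 4, 5, 6, 7, 8, 9, 10, 11, 12}.
That is 1 component.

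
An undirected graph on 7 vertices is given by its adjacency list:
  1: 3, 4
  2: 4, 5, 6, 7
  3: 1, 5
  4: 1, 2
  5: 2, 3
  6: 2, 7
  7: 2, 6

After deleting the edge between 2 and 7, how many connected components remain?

1

2 and 7 are still connected via 2-6-7, so the component count stays at 1.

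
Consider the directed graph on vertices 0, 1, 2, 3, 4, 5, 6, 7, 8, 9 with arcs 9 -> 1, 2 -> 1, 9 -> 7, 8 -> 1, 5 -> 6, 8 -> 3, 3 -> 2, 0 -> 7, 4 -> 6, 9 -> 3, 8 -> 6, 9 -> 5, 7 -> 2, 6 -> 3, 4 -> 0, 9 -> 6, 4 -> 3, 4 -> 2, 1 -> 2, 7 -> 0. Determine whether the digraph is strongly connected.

There is no directed path from 3 to 4, so the graph is not strongly connected.

No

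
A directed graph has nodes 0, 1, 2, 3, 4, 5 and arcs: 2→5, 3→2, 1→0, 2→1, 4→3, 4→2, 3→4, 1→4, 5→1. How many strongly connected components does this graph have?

{1, 2, 3, 4, 5} are all mutually reachable — one SCC of size 5.
{0} is an SCC by itself.
That gives 2 strongly connected components.

2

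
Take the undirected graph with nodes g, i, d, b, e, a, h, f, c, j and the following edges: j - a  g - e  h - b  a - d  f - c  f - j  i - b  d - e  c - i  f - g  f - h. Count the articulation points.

1

Removing f increases the component count from 1 to 2, so f is a cut vertex.
By contrast removing a leaves 1 component; it is not a cut vertex. No other vertex is a cut vertex either.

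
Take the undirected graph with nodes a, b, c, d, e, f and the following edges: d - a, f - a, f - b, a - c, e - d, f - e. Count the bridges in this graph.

2

The edges on the cycle f-e-d-a-f are not bridges since each lies on that cycle.
But removing a - c disconnects a from c; removing f - b disconnects f from b — these are bridges.
That makes 2 bridges.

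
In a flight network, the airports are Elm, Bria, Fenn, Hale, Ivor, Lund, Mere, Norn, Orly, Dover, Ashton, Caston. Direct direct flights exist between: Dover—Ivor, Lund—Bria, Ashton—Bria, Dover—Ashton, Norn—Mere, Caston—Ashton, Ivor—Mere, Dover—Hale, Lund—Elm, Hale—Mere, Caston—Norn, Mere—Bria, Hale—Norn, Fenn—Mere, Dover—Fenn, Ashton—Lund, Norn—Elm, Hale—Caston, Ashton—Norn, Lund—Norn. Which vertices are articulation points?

Removing Dover, for instance, still leaves 2 components. No single vertex removal increases the component count — the graph has no articulation points.

none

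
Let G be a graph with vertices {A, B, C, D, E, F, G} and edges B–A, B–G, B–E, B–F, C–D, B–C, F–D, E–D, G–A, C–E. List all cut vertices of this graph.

B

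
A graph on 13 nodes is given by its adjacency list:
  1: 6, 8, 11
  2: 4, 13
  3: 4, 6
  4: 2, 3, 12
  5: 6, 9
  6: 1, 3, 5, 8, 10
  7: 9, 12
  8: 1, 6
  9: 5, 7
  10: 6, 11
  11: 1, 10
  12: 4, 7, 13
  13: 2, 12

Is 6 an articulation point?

Deleting 6 raises the number of components from 1 to 2, so 6 is a cut vertex.

Yes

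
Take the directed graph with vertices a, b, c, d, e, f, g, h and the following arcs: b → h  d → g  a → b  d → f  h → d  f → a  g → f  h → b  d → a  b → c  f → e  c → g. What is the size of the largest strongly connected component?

{a, b, c, d, f, g, h} are all mutually reachable — one SCC of size 7.
{e} is an SCC by itself.
The largest has 7 vertices.

7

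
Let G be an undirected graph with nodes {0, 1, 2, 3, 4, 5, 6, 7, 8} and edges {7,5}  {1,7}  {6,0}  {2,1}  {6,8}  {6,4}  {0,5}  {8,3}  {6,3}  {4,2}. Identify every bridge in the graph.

The edges on the cycle 6-8-3-6 are not bridges since each lies on that cycle.
Every edge lies on some cycle, so there are no bridges.

none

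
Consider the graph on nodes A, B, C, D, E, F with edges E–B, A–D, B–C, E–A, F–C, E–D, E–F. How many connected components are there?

1

Starting from A we can reach A, B, C, D, E, F. That is one component of size 6.
Total: 1 component.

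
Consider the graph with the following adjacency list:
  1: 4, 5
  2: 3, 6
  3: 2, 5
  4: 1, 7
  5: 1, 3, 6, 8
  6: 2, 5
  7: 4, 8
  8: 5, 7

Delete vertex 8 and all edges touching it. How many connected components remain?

1

With 8 gone, the remaining components are: {1, 2, 3, 4, 5, 6, 7}.
That is 1 component.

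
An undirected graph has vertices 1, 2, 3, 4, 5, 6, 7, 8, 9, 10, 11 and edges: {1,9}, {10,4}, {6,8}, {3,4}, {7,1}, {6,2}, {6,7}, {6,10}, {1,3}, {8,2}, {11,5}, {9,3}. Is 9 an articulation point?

Deleting 9 leaves 2 components (was 2), so 9 is not a cut vertex.

No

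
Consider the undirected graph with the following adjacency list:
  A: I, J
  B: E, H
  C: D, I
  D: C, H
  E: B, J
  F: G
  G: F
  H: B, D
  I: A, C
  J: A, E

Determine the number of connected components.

2

Starting from F we can reach F, G. That is one component of size 2.
Starting from A we can reach A, B, C, D, E, H, I, J. That is one component of size 8.
Total: 2 components.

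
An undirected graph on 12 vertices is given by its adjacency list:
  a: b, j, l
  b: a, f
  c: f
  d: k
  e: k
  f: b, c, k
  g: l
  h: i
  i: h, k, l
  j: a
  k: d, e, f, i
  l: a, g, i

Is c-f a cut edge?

Yes

Removing c-f leaves no path between c and f: the component count goes from 1 to 2. So it is a bridge.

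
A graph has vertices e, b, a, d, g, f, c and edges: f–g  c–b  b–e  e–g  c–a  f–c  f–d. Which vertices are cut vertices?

c, f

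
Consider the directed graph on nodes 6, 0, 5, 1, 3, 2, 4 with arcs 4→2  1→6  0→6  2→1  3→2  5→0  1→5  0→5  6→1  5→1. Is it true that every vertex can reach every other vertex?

No

There is no directed path from 1 to 4, so the graph is not strongly connected.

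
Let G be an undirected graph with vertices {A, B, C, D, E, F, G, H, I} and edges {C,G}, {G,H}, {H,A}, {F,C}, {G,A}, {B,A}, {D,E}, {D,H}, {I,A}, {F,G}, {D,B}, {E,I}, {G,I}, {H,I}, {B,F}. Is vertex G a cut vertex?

Deleting G leaves 1 component (was 1) (its neighbors A, C, F, H, I remain connected to each other), so G is not a cut vertex.

No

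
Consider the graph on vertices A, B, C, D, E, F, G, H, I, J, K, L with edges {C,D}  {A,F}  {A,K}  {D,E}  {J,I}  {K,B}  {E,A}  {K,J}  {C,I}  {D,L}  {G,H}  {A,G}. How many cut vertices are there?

4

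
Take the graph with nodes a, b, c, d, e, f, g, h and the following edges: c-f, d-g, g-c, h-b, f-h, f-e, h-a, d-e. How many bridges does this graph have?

The edges on the cycle d-g-c-f-e-d are not bridges since each lies on that cycle.
But removing h-b disconnects h from b; removing f-h disconnects f from h; removing h-a disconnects h from a — these are bridges.
That makes 3 bridges.

3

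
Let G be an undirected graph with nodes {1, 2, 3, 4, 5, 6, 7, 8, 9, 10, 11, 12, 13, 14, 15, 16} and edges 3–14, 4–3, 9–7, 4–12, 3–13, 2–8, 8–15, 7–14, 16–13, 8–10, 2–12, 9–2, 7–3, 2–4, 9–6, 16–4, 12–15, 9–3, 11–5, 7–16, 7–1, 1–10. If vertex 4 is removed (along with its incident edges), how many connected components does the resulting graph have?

With 4 gone, the remaining components are: {5, 11}; {1, 2, 3, 6, 7, 8, 9, 10, 12, 13, 14, 15, 16}.
That is 2 components.

2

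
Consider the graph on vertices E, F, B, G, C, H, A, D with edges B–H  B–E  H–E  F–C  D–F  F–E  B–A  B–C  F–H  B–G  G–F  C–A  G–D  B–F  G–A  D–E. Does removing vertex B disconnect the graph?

Deleting B leaves 1 component (was 1) (its neighbors A, C, E, F, G, H remain connected to each other), so B is not a cut vertex.

No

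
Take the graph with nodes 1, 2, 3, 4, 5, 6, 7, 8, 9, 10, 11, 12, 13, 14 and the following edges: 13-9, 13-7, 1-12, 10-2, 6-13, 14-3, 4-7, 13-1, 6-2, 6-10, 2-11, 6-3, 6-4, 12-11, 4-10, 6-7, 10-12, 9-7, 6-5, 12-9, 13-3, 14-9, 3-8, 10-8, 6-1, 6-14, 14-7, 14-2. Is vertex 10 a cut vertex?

Deleting 10 leaves 1 component (was 1) (its neighbors 2, 4, 6, 8, 12 remain connected to each other), so 10 is not a cut vertex.

No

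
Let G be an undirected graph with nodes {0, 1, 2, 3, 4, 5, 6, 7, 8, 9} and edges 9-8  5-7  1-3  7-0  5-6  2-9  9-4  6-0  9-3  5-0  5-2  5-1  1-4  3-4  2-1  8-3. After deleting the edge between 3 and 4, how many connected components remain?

1

3 and 4 are still connected via 3-1-4, so the component count stays at 1.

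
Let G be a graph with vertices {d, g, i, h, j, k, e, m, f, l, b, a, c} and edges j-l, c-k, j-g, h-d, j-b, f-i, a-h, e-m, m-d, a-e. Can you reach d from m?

Yes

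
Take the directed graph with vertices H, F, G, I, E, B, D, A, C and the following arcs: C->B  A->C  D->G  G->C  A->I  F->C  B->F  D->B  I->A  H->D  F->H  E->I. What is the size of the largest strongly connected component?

{B, C, D, F, G, H} are all mutually reachable — one SCC of size 6.
{A, I} are all mutually reachable — one SCC of size 2.
{E} is an SCC by itself.
The largest has 6 vertices.

6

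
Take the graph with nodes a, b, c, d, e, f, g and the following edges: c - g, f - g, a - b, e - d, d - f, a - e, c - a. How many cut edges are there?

The edges on the cycle c-a-e-d-f-g-c are not bridges since each lies on that cycle.
But removing a - b disconnects a from b — this is a bridge.

1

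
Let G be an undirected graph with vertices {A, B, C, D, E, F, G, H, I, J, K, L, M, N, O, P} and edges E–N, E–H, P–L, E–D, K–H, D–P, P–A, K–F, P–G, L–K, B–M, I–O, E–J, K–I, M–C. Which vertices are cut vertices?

E, I, K, M, P

Removing E increases the component count from 2 to 4, so E is a cut vertex.
Removing I increases the component count from 2 to 3, so I is a cut vertex.
Removing K increases the component count from 2 to 4, so K is a cut vertex.
Likewise M, P are cut vertices.
By contrast removing C leaves 2 components; it is not a cut vertex. No other vertex is a cut vertex either.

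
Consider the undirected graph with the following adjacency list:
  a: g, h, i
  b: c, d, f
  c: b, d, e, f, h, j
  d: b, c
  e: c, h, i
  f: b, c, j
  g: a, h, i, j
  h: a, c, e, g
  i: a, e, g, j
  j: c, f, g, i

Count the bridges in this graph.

The edges on the cycle c-b-d-c are not bridges since each lies on that cycle.
Every edge lies on some cycle, so there are no bridges.

0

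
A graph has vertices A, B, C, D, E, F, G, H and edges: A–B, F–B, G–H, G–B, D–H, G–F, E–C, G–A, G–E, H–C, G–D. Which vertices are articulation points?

G

Removing G increases the component count from 1 to 2, so G is a cut vertex.
By contrast removing B leaves 1 component; it is not a cut vertex. No other vertex is a cut vertex either.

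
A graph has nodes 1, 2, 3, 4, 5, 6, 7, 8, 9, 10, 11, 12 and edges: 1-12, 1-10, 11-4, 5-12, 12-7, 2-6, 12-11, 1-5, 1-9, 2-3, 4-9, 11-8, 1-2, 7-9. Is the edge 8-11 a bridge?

Yes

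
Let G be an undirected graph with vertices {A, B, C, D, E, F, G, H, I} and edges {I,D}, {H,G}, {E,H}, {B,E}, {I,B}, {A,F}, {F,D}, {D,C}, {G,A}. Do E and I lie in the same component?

Yes

From E we can reach A, B, C, D, E, F, G, H, I, which includes I.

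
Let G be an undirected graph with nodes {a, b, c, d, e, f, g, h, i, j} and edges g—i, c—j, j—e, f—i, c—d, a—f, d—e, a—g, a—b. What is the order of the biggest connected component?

5

h is isolated — a component by itself.
Starting from c we can reach c, d, e, j. That is one component of size 4.
Starting from a we can reach a, b, f, g, i. That is one component of size 5.
The largest has 5 vertices.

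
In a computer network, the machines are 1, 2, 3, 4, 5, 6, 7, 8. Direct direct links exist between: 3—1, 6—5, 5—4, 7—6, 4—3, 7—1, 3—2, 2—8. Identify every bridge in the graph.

2-3, 2-8

The edges on the cycle 7-6-5-4-3-1-7 are not bridges since each lies on that cycle.
But removing 2—8 disconnects 2 from 8; removing 3—2 disconnects 3 from 2 — these are bridges.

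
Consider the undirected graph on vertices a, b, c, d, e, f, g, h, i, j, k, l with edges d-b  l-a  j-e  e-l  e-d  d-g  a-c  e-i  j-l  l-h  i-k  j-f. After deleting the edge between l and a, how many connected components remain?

Before removal there is 1 component.
l-a is a bridge — removing it separates l's side from a's side.
After removal: 2 components.

2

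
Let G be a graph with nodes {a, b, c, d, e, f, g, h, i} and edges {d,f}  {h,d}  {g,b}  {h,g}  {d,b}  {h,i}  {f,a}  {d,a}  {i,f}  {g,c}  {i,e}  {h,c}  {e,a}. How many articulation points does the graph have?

0

Removing g, for instance, still leaves 1 component. No single vertex removal increases the component count — the graph has no articulation points.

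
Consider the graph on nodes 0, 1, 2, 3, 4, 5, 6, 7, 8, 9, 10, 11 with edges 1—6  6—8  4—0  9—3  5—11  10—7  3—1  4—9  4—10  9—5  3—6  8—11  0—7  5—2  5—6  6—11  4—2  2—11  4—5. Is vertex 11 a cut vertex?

No

Deleting 11 leaves 1 component (was 1) (its neighbors 2, 5, 6, 8 remain connected to each other), so 11 is not a cut vertex.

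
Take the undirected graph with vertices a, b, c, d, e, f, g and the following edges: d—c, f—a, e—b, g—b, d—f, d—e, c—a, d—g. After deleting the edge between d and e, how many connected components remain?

d and e are still connected via d-g-b-e, so the component count stays at 1.

1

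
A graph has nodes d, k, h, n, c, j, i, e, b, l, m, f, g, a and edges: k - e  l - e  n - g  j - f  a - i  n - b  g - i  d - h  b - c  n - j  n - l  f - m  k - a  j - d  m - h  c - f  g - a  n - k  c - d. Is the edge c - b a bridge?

No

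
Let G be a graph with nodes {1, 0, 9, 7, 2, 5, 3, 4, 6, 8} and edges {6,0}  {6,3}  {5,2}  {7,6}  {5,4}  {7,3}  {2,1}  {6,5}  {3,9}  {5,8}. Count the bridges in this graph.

The edges on the cycle 7-6-3-7 are not bridges since each lies on that cycle.
But removing 5 - 8 disconnects 5 from 8; removing 6 - 0 disconnects 6 from 0; removing 5 - 4 disconnects 5 from 4; removing 5 - 2 disconnects 5 from 2 — these are bridges.
In total 7 edges are bridges.

7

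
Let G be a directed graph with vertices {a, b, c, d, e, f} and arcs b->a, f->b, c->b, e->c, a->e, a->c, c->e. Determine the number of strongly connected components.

{a, b, c, e} are all mutually reachable — one SCC of size 4.
{d} is an SCC by itself.
{f} is an SCC by itself.
That gives 3 strongly connected components.

3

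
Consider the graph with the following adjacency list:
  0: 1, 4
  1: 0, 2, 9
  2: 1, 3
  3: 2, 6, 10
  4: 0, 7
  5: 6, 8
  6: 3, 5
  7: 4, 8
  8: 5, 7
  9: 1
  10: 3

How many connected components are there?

Starting from 0 we can reach 0, 1, 2, 3, 4, 5, 6, 7, 8, 9, 10. That is one component of size 11.
Total: 1 component.

1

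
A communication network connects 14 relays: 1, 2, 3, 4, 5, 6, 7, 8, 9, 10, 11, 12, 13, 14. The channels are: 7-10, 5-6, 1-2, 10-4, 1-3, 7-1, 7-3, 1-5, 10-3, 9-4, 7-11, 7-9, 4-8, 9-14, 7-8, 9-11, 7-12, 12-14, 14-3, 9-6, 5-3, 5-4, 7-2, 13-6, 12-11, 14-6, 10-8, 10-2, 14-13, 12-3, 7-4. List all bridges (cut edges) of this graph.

The edges on the cycle 7-10-3-5-1-7 are not bridges since each lies on that cycle.
Every edge lies on some cycle, so there are no bridges.

none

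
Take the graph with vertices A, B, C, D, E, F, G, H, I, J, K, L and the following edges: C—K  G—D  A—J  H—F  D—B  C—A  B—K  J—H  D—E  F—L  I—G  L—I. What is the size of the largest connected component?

12

Starting from A we can reach A, B, C, D, E, F, G, H, I, J, K, L. That is one component of size 12.
The largest has 12 vertices.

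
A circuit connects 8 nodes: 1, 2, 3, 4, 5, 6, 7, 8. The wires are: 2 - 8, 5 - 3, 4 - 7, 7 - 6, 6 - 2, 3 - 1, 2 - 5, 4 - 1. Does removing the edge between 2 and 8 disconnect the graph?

Removing 2 - 8 leaves no path between 2 and 8: the component count goes from 1 to 2. So it is a bridge.

Yes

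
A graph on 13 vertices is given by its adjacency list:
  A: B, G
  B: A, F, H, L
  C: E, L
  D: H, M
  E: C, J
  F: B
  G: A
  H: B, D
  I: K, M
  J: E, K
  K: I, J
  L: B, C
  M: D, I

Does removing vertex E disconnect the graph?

No

Deleting E leaves 1 component (was 1) (its neighbors C, J remain connected to each other), so E is not a cut vertex.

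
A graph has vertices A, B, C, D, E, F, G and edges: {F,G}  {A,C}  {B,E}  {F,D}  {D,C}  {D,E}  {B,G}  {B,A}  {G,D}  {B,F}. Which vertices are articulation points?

Removing E, for instance, still leaves 1 component. No single vertex removal increases the component count — the graph has no articulation points.

none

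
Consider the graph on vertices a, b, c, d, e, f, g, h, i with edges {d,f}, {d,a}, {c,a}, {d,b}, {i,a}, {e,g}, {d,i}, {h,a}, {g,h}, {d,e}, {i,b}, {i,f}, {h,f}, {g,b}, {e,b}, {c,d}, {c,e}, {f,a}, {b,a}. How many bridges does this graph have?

0

The edges on the cycle d-e-g-h-a-f-i-d are not bridges since each lies on that cycle.
Every edge lies on some cycle, so there are no bridges.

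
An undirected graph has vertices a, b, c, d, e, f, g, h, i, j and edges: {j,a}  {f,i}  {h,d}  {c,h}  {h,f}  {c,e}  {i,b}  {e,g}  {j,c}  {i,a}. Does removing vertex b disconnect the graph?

No

Deleting b leaves 1 component (was 1), so b is not a cut vertex.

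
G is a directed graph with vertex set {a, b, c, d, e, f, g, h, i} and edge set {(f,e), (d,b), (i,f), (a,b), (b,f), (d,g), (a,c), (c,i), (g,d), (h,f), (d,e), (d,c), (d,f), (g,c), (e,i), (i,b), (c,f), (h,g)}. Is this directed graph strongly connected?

There is no directed path from d to h, so the graph is not strongly connected.

No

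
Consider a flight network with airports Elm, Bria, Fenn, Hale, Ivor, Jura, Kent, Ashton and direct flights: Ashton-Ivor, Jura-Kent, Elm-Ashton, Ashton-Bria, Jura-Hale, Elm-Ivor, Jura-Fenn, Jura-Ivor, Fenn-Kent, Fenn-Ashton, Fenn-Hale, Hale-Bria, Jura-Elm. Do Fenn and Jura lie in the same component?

Yes

From Fenn we can reach Elm, Bria, Fenn, Hale, Ivor, Jura, Kent, Ashton, which includes Jura.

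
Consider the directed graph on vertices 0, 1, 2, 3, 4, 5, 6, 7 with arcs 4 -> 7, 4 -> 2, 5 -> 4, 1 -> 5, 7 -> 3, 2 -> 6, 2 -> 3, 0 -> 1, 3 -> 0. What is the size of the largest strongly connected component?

7

{0, 1, 2, 3, 4, 5, 7} are all mutually reachable — one SCC of size 7.
{6} is an SCC by itself.
The largest has 7 vertices.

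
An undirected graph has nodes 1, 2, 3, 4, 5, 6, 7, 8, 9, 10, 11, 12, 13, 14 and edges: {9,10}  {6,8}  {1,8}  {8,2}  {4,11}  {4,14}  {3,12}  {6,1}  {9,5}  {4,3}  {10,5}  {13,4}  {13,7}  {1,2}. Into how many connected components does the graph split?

3

Starting from 5 we can reach 5, 9, 10. That is one component of size 3.
Starting from 1 we can reach 1, 2, 6, 8. That is one component of size 4.
Starting from 3 we can reach 3, 4, 7, 11, 12, 13, 14. That is one component of size 7.
Total: 3 components.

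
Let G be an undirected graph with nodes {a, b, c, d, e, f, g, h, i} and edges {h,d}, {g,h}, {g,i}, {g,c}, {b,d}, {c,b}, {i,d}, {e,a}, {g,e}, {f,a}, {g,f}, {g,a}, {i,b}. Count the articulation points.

Removing g increases the component count from 1 to 2, so g is a cut vertex.
By contrast removing i leaves 1 component; it is not a cut vertex. No other vertex is a cut vertex either.

1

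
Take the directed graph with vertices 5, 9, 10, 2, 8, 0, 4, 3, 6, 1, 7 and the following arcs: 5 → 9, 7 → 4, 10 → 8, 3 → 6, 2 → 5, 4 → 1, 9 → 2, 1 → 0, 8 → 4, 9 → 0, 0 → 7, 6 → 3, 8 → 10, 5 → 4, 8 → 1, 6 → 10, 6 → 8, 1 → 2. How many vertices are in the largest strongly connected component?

7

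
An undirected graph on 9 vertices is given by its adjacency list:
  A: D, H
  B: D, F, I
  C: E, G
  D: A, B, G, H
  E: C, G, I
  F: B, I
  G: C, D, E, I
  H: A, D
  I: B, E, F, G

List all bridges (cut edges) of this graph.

none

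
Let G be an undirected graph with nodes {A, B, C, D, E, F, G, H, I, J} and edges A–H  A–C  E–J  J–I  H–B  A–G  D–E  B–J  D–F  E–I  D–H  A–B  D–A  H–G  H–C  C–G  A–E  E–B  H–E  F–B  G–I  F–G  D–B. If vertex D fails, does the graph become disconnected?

No

Deleting D leaves 1 component (was 1) (its neighbors A, B, E, F, H remain connected to each other), so D is not a cut vertex.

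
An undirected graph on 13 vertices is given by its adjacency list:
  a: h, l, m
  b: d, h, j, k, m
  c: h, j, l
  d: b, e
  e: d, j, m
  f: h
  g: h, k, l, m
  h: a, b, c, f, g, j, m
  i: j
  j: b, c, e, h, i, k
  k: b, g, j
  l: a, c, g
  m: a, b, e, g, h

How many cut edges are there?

The edges on the cycle h-b-m-g-h are not bridges since each lies on that cycle.
But removing j-i disconnects j from i; removing h-f disconnects h from f — these are bridges.
That makes 2 bridges.

2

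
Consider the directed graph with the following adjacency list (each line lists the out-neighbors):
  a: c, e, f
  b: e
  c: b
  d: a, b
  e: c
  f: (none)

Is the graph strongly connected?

There is no directed path from f to d, so the graph is not strongly connected.

No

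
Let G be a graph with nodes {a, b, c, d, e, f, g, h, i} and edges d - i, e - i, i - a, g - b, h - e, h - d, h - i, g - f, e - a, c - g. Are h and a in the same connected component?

Yes

From h we can reach a, d, e, h, i, which includes a.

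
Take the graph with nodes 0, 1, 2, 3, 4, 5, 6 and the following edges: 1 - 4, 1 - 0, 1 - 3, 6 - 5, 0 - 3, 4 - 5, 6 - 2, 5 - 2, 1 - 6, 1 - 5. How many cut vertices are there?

1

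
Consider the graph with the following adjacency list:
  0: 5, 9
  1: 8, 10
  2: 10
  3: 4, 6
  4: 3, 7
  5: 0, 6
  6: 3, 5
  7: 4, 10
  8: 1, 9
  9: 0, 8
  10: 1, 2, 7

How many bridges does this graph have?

The edges on the cycle 10-7-4-3-6-5-0-9-8-1-10 are not bridges since each lies on that cycle.
But removing 10-2 disconnects 10 from 2 — this is a bridge.

1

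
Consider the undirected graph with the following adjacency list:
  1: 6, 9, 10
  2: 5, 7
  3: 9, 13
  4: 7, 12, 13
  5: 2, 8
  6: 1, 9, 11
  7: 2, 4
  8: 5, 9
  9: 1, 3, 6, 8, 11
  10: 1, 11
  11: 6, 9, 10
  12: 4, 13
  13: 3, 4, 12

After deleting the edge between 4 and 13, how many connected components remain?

4 and 13 are still connected via 4-12-13, so the component count stays at 1.

1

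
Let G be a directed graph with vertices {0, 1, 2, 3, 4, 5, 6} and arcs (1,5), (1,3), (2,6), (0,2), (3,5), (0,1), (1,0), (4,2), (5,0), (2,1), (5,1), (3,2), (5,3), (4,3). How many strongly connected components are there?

3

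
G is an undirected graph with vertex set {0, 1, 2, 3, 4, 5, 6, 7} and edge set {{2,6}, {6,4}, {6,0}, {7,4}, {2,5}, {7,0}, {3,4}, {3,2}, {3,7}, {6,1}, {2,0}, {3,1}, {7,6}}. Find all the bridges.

2-5

The edges on the cycle 3-2-6-0-7-3 are not bridges since each lies on that cycle.
But removing 2-5 disconnects 2 from 5 — this is a bridge.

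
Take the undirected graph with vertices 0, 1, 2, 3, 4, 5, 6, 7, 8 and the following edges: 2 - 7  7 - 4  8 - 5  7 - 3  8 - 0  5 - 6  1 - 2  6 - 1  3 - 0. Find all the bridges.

4-7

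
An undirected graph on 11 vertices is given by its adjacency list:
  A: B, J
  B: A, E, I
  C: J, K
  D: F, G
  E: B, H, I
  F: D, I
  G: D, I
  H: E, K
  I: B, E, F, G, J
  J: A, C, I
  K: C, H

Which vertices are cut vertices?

I

Removing I increases the component count from 1 to 2, so I is a cut vertex.
By contrast removing K leaves 1 component; it is not a cut vertex. No other vertex is a cut vertex either.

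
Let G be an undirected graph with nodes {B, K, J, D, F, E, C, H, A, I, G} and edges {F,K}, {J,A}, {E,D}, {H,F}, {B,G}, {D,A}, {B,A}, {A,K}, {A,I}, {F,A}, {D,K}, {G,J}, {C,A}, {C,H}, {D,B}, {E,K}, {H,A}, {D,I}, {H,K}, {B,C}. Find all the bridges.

The edges on the cycle H-F-K-H are not bridges since each lies on that cycle.
Every edge lies on some cycle, so there are no bridges.

none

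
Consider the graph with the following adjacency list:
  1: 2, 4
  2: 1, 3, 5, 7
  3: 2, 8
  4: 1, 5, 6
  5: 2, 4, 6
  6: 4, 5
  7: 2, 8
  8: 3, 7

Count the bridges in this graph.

0

The edges on the cycle 2-1-4-6-5-2 are not bridges since each lies on that cycle.
Every edge lies on some cycle, so there are no bridges.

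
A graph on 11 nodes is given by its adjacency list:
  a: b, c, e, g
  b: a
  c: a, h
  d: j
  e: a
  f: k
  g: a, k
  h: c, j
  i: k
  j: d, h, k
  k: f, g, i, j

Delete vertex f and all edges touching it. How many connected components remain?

With f gone, the remaining components are: {a, b, c, d, e, g, h, i, j, k}.
That is 1 component.

1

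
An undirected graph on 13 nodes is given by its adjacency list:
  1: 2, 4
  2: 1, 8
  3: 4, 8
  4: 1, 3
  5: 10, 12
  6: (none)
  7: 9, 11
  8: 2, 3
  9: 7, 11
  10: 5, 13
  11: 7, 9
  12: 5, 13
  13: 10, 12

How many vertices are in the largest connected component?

6 is isolated — a component by itself.
Starting from 7 we can reach 7, 9, 11. That is one component of size 3.
Starting from 5 we can reach 5, 10, 12, 13. That is one component of size 4.
Starting from 1 we can reach 1, 2, 3, 4, 8. That is one component of size 5.
The largest has 5 vertices.

5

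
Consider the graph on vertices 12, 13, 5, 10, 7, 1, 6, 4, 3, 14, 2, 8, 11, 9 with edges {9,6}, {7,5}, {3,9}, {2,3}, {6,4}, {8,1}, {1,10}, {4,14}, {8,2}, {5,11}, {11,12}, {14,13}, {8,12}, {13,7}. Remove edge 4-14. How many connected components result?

1

4 and 14 are still connected via 4-6-9-3-2-8-12-11-5-7-13-14, so the component count stays at 1.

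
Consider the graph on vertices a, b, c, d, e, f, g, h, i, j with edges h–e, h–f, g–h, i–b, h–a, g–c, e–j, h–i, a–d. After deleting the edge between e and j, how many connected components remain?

2

Before removal there is 1 component.
e–j is a bridge — removing it separates e's side from j's side.
After removal: 2 components.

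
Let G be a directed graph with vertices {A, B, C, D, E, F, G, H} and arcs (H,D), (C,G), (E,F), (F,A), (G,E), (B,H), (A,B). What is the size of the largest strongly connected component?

1

{G} is an SCC by itself.
{C} is an SCC by itself.
{F} is an SCC by itself.
{B} is an SCC by itself.
{D} is an SCC by itself.
(and 3 more singleton SCCs)
The largest has 1 vertex.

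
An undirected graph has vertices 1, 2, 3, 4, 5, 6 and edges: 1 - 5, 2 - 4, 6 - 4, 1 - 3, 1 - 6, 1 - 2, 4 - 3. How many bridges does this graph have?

1

The edges on the cycle 1-6-4-3-1 are not bridges since each lies on that cycle.
But removing 5 - 1 disconnects 5 from 1 — this is a bridge.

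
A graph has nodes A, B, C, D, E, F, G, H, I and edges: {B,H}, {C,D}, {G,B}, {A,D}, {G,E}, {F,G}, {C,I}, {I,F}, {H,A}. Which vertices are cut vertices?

G

Removing G increases the component count from 1 to 2, so G is a cut vertex.
By contrast removing B leaves 1 component; it is not a cut vertex. No other vertex is a cut vertex either.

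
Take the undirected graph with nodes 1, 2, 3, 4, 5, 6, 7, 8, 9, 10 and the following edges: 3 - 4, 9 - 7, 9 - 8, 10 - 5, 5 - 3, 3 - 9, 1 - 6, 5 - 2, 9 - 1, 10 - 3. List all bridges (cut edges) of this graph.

The edges on the cycle 10-5-3-10 are not bridges since each lies on that cycle.
But removing 5 - 2 disconnects 5 from 2; removing 9 - 3 disconnects 9 from 3; removing 9 - 1 disconnects 9 from 1; removing 4 - 3 disconnects 4 from 3 — these are bridges.
In total 7 edges are bridges.

1-6, 1-9, 2-5, 3-4, 3-9, 7-9, 8-9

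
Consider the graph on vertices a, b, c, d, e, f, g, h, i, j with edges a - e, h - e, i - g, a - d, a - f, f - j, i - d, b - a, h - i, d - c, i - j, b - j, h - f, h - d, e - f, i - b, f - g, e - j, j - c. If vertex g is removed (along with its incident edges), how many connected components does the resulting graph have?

1

With g gone, the remaining components are: {a, b, c, d, e, f, h, i, j}.
That is 1 component.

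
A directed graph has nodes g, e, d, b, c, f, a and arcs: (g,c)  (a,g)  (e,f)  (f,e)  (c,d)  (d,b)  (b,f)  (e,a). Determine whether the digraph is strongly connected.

From g we can reach every vertex (a, b, c, d, e, f, g), and every vertex can reach g (a, b, c, d, e, f, g). So the whole graph is one strongly connected component.

Yes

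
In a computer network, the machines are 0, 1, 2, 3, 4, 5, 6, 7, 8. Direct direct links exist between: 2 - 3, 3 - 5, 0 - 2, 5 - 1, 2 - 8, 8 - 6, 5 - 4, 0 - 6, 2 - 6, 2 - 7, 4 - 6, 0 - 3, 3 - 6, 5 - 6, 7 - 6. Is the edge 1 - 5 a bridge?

Yes

Removing 1 - 5 leaves no path between 1 and 5: the component count goes from 1 to 2. So it is a bridge.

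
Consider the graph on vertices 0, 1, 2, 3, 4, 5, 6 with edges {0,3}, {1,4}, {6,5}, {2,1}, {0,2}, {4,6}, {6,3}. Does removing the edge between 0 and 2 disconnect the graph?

No

After removing 0–2, the path 0-3-6-4-1-2 still connects them, so the edge is not a bridge.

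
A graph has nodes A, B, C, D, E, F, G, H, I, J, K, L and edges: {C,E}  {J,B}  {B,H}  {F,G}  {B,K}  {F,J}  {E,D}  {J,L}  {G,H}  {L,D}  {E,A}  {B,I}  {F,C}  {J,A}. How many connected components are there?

Starting from A we can reach A, B, C, D, E, F, G, H, I, J, K, L. That is one component of size 12.
Total: 1 component.

1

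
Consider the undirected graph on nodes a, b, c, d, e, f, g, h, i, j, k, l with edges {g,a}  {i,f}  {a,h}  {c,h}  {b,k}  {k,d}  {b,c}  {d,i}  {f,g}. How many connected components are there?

4

j is isolated — a component by itself.
e is isolated — a component by itself.
l is isolated — a component by itself.
Starting from a we can reach a, b, c, d, f, g, h, i, k. That is one component of size 9.
Total: 4 components.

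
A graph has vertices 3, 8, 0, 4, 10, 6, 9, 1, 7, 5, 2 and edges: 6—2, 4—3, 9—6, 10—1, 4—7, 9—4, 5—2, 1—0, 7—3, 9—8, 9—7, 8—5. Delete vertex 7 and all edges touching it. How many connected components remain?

With 7 gone, the remaining components are: {0, 1, 10}; {2, 3, 4, 5, 6, 8, 9}.
That is 2 components.

2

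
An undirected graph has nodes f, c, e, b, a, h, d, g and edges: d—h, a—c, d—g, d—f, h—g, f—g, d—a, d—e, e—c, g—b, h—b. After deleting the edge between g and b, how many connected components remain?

1

g and b are still connected via g-h-b, so the component count stays at 1.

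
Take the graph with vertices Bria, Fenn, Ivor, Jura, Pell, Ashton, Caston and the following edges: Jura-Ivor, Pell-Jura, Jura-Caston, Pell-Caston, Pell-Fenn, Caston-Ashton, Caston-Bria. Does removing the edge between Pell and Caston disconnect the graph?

After removing Pell-Caston, the path Pell-Jura-Caston still connects them, so the edge is not a bridge.

No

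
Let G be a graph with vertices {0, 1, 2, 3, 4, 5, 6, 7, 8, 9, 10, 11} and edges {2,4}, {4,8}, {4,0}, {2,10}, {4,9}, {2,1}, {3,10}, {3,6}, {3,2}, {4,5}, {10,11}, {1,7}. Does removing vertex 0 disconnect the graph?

No

Deleting 0 leaves 1 component (was 1), so 0 is not a cut vertex.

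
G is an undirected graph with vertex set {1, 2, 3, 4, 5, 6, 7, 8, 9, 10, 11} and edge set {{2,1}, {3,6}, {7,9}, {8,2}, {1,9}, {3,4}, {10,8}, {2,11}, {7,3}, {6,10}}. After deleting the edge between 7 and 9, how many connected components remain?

2

7 and 9 are still connected via 7-3-6-10-8-2-1-9, so the component count stays at 2.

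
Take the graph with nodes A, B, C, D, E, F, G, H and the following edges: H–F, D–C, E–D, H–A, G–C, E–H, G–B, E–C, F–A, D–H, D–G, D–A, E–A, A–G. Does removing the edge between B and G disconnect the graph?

Yes

Removing B–G leaves no path between B and G: the component count goes from 1 to 2. So it is a bridge.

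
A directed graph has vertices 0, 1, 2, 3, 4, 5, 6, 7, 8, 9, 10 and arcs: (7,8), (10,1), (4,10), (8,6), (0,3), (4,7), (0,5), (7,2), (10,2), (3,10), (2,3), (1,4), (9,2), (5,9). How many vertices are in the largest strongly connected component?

{1, 2, 3, 4, 7, 10} are all mutually reachable — one SCC of size 6.
{5} is an SCC by itself.
{6} is an SCC by itself.
{8} is an SCC by itself.
{9} is an SCC by itself.
(and 1 more singleton SCC)
The largest has 6 vertices.

6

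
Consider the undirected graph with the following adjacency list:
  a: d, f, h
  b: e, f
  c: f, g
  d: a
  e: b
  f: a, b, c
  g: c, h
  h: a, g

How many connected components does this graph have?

1

Starting from a we can reach a, b, c, d, e, f, g, h. That is one component of size 8.
Total: 1 component.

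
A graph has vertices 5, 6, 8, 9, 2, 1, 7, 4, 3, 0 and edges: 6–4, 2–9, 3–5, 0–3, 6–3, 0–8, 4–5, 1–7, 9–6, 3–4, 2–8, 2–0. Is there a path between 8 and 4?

From 8 we can reach 0, 2, 3, 4, 5, 6, 8, 9, which includes 4.

Yes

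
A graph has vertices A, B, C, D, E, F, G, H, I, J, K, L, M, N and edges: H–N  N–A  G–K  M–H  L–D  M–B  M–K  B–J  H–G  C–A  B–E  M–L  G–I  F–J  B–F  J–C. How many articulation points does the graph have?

Removing B increases the component count from 1 to 2, so B is a cut vertex.
Removing G increases the component count from 1 to 2, so G is a cut vertex.
Removing L increases the component count from 1 to 2, so L is a cut vertex.
Likewise M is a cut vertex.
By contrast removing C leaves 1 component; it is not a cut vertex. No other vertex is a cut vertex either.

4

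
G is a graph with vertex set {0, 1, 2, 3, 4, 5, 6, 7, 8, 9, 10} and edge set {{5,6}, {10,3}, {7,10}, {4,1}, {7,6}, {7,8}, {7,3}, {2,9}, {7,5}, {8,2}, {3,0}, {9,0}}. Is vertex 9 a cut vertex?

No

Deleting 9 leaves 2 components (was 2), so 9 is not a cut vertex.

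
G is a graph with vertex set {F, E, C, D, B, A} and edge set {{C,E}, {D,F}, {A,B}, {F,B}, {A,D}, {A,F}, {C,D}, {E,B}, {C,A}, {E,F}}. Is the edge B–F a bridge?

No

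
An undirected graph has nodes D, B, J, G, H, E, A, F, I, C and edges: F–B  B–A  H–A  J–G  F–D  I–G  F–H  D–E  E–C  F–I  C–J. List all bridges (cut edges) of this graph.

The edges on the cycle F-B-A-H-F are not bridges since each lies on that cycle.
Every edge lies on some cycle, so there are no bridges.

none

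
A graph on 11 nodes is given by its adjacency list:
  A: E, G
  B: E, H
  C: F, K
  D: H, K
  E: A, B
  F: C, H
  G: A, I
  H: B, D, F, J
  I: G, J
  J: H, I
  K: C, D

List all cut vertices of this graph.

H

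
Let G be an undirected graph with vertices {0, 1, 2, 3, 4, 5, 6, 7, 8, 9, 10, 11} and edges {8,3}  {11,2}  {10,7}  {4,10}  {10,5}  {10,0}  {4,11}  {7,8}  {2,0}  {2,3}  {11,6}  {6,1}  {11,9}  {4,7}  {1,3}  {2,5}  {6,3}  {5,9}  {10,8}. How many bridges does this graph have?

0

The edges on the cycle 4-11-2-5-10-4 are not bridges since each lies on that cycle.
Every edge lies on some cycle, so there are no bridges.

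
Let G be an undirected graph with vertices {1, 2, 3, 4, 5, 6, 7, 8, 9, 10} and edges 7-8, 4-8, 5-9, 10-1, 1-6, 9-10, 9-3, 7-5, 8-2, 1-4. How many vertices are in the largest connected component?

10

Starting from 1 we can reach 1, 2, 3, 4, 5, 6, 7, 8, 9, 10. That is one component of size 10.
The largest has 10 vertices.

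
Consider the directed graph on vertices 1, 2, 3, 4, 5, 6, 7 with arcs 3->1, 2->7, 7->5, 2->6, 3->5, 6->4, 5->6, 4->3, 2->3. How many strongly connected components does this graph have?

4

{3, 4, 5, 6} are all mutually reachable — one SCC of size 4.
{1} is an SCC by itself.
{7} is an SCC by itself.
{2} is an SCC by itself.
That gives 4 strongly connected components.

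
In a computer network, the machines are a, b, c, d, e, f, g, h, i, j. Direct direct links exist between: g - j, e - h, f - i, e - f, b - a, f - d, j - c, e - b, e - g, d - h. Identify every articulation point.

b, e, f, g, j

Removing b increases the component count from 1 to 2, so b is a cut vertex.
Removing e increases the component count from 1 to 3, so e is a cut vertex.
Removing f increases the component count from 1 to 2, so f is a cut vertex.
Likewise g, j are cut vertices.
By contrast removing c leaves 1 component; it is not a cut vertex. No other vertex is a cut vertex either.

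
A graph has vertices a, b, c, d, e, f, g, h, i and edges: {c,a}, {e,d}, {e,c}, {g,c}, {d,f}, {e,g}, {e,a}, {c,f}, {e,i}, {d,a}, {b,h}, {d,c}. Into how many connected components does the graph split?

2

Starting from b we can reach b, h. That is one component of size 2.
Starting from a we can reach a, c, d, e, f, g, i. That is one component of size 7.
Total: 2 components.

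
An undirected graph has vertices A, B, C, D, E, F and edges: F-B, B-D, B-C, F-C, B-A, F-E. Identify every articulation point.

Removing B increases the component count from 1 to 3, so B is a cut vertex.
Removing F increases the component count from 1 to 2, so F is a cut vertex.
By contrast removing D leaves 1 component; it is not a cut vertex. No other vertex is a cut vertex either.

B, F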